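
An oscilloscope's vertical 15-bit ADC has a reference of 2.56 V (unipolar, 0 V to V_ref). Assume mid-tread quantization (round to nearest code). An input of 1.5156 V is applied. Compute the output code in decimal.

code 19400

With 32768 levels over 2.56 V, one step is 78.12 µV.
(V_in − V_low)/LSB = (1.5156 − 0) / 7.8125e-05 = 19399.680.
round(19399.680) = 19400.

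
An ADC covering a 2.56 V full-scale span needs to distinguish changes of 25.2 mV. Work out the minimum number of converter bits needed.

7 bits

Number of steps required ≥ 2.56 V / 25.2 mV = 101.59.
Need 2^N ≥ 101.59; 2^6 = 64, 2^7 = 128.
Minimum N = 7.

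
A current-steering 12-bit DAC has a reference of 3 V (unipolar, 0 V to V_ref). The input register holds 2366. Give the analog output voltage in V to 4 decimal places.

1.7329 V

LSB = 3 V / 2^12 = 0.732 mV.
V_out = 0 + 2366 × 0.000732422 V = 1.73291 V.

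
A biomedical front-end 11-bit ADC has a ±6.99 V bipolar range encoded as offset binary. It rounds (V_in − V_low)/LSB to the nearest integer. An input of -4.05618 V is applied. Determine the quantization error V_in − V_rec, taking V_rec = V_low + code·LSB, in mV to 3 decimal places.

One LSB is 13.98 V / 2048 = 6.826 mV.
(-4.05618 − (−6.99))/0.00682617 = 429.7899; round gives code 430.
Code 430 maps back to (−6.99) + 430×0.00682617 V = -4.0547461 V.
Error = -4.05618 − (−4.0547461) = -0.00143391 V = -1.434 mV.

-1.434 mV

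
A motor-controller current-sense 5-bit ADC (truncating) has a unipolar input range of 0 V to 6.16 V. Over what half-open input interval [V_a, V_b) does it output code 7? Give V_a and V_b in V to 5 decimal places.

[1.34750 V, 1.54000 V)

LSB = 6.16/2^5 = 192.500 mV.
V_a = V_low + 7·LSB = 1.3475 V; V_b = V_low + 8·LSB = 1.54 V.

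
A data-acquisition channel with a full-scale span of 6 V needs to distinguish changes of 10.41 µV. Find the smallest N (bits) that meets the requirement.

20 bits

Number of steps required ≥ 6 V / 10.41 µV = 576368.88.
Need 2^N ≥ 576368.88; 2^19 = 524288, 2^20 = 1048576.
Minimum N = 20.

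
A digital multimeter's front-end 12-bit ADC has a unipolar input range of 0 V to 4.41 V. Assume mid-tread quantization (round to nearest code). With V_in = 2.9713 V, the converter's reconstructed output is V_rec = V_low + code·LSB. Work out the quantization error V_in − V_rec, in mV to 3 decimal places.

-0.282 mV

One LSB is 4.41 V / 4096 = 1.077 mV.
(2.9713 − 0)/0.00107666 = 2759.7380; round gives code 2760.
Code 2760 maps back to 0 + 2760×0.00107666 V = 2.971582 V.
Difference: -0.000282031 V → -0.282 mV.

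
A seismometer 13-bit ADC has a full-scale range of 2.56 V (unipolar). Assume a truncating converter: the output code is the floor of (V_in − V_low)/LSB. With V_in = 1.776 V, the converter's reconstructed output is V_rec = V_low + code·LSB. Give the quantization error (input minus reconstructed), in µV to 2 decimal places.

62.50 µV

Step size: 2.56 V ÷ 2^13 = 312.50 µV.
(V_in − V_low)/LSB = (1.776 − 0)/0.0003125 = 5683.2000 → code 5683 (floor).
Code 5683 maps back to 0 + 5683×0.0003125 V = 1.7759375 V.
V_in − V_rec = 6.25e-05 V = 62.50 µV.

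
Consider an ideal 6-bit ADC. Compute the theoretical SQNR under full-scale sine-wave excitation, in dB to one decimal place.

37.9 dB

SNR ≈ 6.02·N + 1.76 dB = 6.02·6 + 1.76 = 37.88 dB.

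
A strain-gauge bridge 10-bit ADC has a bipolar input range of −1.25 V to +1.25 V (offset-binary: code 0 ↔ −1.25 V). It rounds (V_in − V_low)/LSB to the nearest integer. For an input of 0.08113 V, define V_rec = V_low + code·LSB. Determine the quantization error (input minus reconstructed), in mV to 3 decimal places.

0.564 mV

One LSB is 2.5 V / 1024 = 2.441 mV.
(V_in − V_low)/LSB = (0.08113 − (−1.25))/0.00244141 = 545.2308 → code 545 (round).
Reconstructed: 0.080566406 V.
Error = 0.08113 − 0.080566406 = 0.000563594 V = 0.564 mV.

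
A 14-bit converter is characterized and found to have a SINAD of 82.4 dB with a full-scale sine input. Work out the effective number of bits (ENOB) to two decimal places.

13.40 bits

ENOB = (SINAD − 1.76) / 6.02 = (82.4 − 1.76)/6.02 = 13.395.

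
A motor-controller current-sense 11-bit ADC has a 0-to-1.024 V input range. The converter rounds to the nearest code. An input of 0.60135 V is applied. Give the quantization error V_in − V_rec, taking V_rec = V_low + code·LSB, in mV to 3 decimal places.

LSB = 1.024/2^11 = 0.500 mV.
Scaled input = 1202.7000 LSBs, so code = 1203.
Reconstructed: 0.6015 V.
Error = 0.60135 − 0.6015 = -0.00015 V = -0.150 mV.

-0.150 mV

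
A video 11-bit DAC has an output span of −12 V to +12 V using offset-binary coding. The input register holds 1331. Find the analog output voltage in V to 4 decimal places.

LSB = 24 V / 2^11 = 11.719 mV.
V_out = (−12) + 1331 × 0.0117188 V = 3.59766 V.

3.5977 V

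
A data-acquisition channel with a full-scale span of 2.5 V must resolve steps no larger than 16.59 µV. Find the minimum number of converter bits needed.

Number of steps required ≥ 2.5 V / 16.59 µV = 150693.19.
Need 2^N ≥ 150693.19; 2^17 = 131072, 2^18 = 262144.
Minimum N = 18.

18 bits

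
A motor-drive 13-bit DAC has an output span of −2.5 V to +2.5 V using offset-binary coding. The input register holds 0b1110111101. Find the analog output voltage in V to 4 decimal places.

LSB = 5 V / 2^13 = 0.610 mV.
Code 0b1110111101 = 957 decimal.
V_out = (−2.5) + 957 × 0.000610352 V = -1.91589 V.

-1.9159 V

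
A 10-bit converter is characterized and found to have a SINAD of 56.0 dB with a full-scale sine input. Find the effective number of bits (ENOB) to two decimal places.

ENOB = (SINAD − 1.76) / 6.02 = (56.0 − 1.76)/6.02 = 9.010.

9.01 bits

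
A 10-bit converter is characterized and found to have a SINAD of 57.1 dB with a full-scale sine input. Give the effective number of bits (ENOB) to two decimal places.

ENOB = (SINAD − 1.76) / 6.02 = (57.1 − 1.76)/6.02 = 9.193.

9.19 bits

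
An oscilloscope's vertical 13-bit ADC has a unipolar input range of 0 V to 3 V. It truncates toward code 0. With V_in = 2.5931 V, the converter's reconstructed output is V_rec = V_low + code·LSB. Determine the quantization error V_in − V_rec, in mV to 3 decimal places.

0.327 mV

Step size: 3 V ÷ 2^13 = 366.21 µV.
Scaled input = 7080.8917 LSBs, so code = 7080.
Code 7080 maps back to 0 + 7080×0.000366211 V = 2.5927734 V.
Difference: 0.000326562 V → 0.327 mV.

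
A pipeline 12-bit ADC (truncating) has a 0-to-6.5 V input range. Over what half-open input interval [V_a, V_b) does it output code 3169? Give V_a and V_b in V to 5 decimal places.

LSB = 6.5/2^12 = 1.587 mV.
V_a = V_low + 3169·LSB = 5.02893 V; V_b = V_low + 3170·LSB = 5.03052 V.

[5.02893 V, 5.03052 V)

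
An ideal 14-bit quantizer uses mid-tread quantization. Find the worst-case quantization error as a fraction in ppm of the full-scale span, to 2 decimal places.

30.52 ppm

Rounding → worst-case error = ½ LSB = V_FS/2^15, so 1e+06/32768 = 30.5176 ppm of full scale.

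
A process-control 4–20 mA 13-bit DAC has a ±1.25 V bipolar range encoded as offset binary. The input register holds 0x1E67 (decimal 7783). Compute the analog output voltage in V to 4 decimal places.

1.1252 V

LSB = 2.5 V / 2^13 = 305.18 µV.
Code 0x1E67 = 7783 decimal.
V_out = (−1.25) + 7783 × 0.000305176 V = 1.12518 V.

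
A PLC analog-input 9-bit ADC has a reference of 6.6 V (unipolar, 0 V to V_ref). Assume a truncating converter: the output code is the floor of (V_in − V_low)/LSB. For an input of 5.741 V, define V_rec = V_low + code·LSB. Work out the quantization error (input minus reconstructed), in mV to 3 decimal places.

4.672 mV

One LSB is 6.6 V / 512 = 12.891 mV.
Scaled input = 445.3624 LSBs, so code = 445.
Code 445 maps back to 0 + 445×0.0128906 V = 5.7363281 V.
Error = 5.741 − 5.7363281 = 0.00467187 V = 4.672 mV.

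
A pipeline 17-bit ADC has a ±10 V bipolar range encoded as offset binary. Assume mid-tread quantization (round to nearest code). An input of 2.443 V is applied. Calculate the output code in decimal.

code 81546

With 131072 levels over 20 V, one step is 152.59 µV.
(V_in − V_low)/LSB = (2.443 − (−10)) / 0.000152588 = 81546.445.
So the output code is 81546.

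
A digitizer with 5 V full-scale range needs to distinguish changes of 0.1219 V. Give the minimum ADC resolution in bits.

6 bits

Number of steps required ≥ 5 V / 0.1219 V = 41.02.
Need 2^N ≥ 41.02; 2^5 = 32, 2^6 = 64.
Minimum N = 6.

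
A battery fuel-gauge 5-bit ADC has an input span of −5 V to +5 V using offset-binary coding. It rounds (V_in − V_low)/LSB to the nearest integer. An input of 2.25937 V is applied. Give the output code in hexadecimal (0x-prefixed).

code 0x17 (decimal 23)

With 32 levels over 10 V, one step is 312.500 mV.
Input sits at 23.230 steps above V_low.
round(23.230) = 23.
In hexadecimal (0x-prefixed): 0x17.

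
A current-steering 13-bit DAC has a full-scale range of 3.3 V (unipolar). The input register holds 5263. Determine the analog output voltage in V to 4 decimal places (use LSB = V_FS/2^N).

2.1201 V

LSB = 3.3 V / 2^13 = 402.83 µV.
V_out = 0 + 5263 × 0.000402832 V = 2.1201 V.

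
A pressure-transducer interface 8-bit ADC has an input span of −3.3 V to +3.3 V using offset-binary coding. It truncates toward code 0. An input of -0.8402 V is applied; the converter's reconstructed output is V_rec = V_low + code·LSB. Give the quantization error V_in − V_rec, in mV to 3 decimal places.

One LSB is 6.6 V / 256 = 25.781 mV.
(-0.8402 − (−3.3))/0.0257812 = 95.4104; ⌊·⌋ gives code 95.
Code 95 maps back to (−3.3) + 95×0.0257812 V = -0.85078125 V.
V_in − V_rec = 0.0105813 V = 10.581 mV.

10.581 mV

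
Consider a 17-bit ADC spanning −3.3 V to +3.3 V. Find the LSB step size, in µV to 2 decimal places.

50.35 µV

Full-scale span = 6.6 V.
LSB = 6.6 / 2^17 = 6.6 / 131072 = 5.0354e-05 V = 50.35 µV.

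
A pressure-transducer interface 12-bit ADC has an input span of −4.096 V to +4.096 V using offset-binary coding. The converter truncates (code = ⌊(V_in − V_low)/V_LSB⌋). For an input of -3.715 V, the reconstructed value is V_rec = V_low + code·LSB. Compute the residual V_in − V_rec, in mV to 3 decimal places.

Step size: 8.192 V ÷ 2^12 = 2.000 mV.
(-3.715 − (−4.096))/0.002 = 190.5000; ⌊·⌋ gives code 190.
Reconstructed: -3.716 V.
Difference: 0.001 V → 1.000 mV.

1.000 mV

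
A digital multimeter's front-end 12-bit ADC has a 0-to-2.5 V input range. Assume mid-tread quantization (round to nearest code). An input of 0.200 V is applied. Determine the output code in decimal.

code 328

LSB = 2.5 V / 4096 = 0.610 mV.
(V_in − V_low)/LSB = (0.200 − 0) / 0.000610352 = 327.680.
So the output code is 328.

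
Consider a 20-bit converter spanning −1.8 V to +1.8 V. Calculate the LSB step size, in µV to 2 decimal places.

3.43 µV

Full-scale span = 3.6 V.
LSB = 3.6 / 2^20 = 3.6 / 1048576 = 3.43323e-06 V = 3.43 µV.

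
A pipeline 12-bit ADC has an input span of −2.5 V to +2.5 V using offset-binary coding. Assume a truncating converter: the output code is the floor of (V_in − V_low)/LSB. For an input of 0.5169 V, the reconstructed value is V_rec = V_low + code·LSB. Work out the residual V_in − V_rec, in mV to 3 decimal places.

0.543 mV

LSB = 5/2^12 = 1.221 mV.
Scaled input = 2471.4445 LSBs, so code = 2471.
Code 2471 maps back to (−2.5) + 2471×0.0012207 V = 0.51635742 V.
Error = 0.5169 − 0.51635742 = 0.000542578 V = 0.543 mV.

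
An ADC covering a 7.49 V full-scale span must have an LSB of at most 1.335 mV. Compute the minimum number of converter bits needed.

Number of steps required ≥ 7.49 V / 1.335 mV = 5610.49.
Need 2^N ≥ 5610.49; 2^12 = 4096, 2^13 = 8192.
Minimum N = 13.

13 bits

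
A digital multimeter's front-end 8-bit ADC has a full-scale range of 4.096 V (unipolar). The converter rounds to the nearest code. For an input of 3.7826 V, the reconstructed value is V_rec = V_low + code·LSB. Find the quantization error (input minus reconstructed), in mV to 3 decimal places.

One LSB is 4.096 V / 256 = 16.000 mV.
(V_in − V_low)/LSB = (3.7826 − 0)/0.016 = 236.4125 → code 236 (round).
Reconstructed: 3.776 V.
Error = 3.7826 − 3.776 = 0.0066 V = 6.600 mV.

6.600 mV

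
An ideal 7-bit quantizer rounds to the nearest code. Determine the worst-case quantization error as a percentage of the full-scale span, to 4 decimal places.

Rounding → worst-case error = ½ LSB = V_FS/2^8, so 100/256 = 0.390625 % of full scale.

0.3906 %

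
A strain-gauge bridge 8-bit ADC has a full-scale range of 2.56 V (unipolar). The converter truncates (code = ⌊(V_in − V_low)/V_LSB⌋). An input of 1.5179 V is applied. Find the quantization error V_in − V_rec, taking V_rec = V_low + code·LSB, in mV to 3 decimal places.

7.900 mV

One LSB is 2.56 V / 256 = 10.000 mV.
(1.5179 − 0)/0.01 = 151.7900; ⌊·⌋ gives code 151.
Reconstructed: 1.51 V.
V_in − V_rec = 0.0079 V = 7.900 mV.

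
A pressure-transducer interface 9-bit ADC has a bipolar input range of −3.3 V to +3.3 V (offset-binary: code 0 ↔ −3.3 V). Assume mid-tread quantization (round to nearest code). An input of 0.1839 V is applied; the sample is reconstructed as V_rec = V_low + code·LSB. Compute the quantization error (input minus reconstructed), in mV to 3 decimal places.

3.431 mV

LSB = 6.6/2^9 = 12.891 mV.
(V_in − V_low)/LSB = (0.1839 − (−3.3))/0.0128906 = 270.2662 → code 270 (round).
Code 270 maps back to (−3.3) + 270×0.0128906 V = 0.18046875 V.
Difference: 0.00343125 V → 3.431 mV.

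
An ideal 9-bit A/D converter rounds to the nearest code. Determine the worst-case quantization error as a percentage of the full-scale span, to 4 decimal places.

0.0977 %

Rounding → worst-case error = ½ LSB = V_FS/2^10, so 100/1024 = 0.0976562 % of full scale.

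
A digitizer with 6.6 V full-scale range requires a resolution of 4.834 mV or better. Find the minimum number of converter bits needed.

11 bits

Number of steps required ≥ 6.6 V / 4.834 mV = 1365.33.
Need 2^N ≥ 1365.33; 2^10 = 1024, 2^11 = 2048.
Minimum N = 11.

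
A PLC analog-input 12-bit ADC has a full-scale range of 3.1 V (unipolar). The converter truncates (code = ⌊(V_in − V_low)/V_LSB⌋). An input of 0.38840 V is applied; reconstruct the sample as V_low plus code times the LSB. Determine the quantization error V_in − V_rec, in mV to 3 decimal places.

LSB = 3.1/2^12 = 0.757 mV.
(0.38840 − 0)/0.000756836 = 513.1892; ⌊·⌋ gives code 513.
Reconstructed: 0.38825684 V.
Difference: 0.000143164 V → 0.143 mV.

0.143 mV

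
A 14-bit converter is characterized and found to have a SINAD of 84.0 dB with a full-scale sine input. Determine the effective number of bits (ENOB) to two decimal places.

ENOB = (SINAD − 1.76) / 6.02 = (84.0 − 1.76)/6.02 = 13.661.

13.66 bits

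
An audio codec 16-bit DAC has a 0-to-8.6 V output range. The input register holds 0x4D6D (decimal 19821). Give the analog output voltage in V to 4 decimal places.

LSB = 8.6 V / 2^16 = 131.23 µV.
Code 0x4D6D = 19821 decimal.
V_out = 0 + 19821 × 0.000131226 V = 2.60102 V.

2.6010 V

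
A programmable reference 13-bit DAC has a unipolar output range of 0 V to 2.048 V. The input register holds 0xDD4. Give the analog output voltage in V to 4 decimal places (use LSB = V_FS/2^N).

LSB = 2.048 V / 2^13 = 250.00 µV.
Code 0xDD4 = 3540 decimal.
V_out = 0 + 3540 × 0.00025 V = 0.885 V.

0.8850 V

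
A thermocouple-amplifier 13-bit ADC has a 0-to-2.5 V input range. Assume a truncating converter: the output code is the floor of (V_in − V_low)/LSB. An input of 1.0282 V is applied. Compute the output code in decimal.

LSB = 2.5 V / 8192 = 305.18 µV.
Input sits at 3369.206 steps above V_low.
So the output code is 3369.

code 3369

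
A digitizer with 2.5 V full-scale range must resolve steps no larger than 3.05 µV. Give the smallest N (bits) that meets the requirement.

Number of steps required ≥ 2.5 V / 3.05 µV = 819672.13.
Need 2^N ≥ 819672.13; 2^19 = 524288, 2^20 = 1048576.
Minimum N = 20.

20 bits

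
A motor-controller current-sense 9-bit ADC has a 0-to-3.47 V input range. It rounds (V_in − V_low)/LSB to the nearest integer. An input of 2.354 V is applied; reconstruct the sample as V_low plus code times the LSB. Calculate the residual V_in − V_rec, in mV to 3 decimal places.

2.262 mV

LSB = 3.47/2^9 = 6.777 mV.
(V_in − V_low)/LSB = (2.354 − 0)/0.00677734 = 347.3337 → code 347 (round).
Code 347 maps back to 0 + 347×0.00677734 V = 2.3517383 V.
V_in − V_rec = 0.00226172 V = 2.262 mV.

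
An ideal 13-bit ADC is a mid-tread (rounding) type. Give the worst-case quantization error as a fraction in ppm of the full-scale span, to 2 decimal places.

Rounding → worst-case error = ½ LSB = V_FS/2^14, so 1e+06/16384 = 61.0352 ppm of full scale.

61.04 ppm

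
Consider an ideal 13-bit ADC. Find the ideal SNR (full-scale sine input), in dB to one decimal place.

80.0 dB

SNR ≈ 6.02·N + 1.76 dB = 6.02·13 + 1.76 = 80.02 dB.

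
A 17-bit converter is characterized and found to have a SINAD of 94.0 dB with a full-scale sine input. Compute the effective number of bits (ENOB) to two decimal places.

15.32 bits

ENOB = (SINAD − 1.76) / 6.02 = (94.0 − 1.76)/6.02 = 15.322.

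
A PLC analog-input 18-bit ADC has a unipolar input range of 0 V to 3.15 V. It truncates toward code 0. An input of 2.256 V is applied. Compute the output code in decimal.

code 187745

Full-scale span = 3.15 V; LSB = 3.15/2^18 = 12.02 µV.
(2.256 − 0) / 1.20163e-05 = 187745.036 LSBs.
⌊·⌋(187745.036) = 187745.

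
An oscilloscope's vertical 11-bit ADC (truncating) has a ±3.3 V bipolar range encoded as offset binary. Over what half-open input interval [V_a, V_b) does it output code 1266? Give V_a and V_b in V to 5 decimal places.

LSB = 6.6/2^11 = 3.223 mV.
V_a = V_low + 1266·LSB = 0.779883 V; V_b = V_low + 1267·LSB = 0.783105 V.

[0.77988 V, 0.78311 V)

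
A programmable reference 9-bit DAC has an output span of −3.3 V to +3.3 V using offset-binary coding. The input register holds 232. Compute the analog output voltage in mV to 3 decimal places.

-309.375 mV

LSB = 6.6 V / 2^9 = 12.891 mV.
V_out = (−3.3) + 232 × 0.0128906 V = -0.309375 V.
= -309.375 mV.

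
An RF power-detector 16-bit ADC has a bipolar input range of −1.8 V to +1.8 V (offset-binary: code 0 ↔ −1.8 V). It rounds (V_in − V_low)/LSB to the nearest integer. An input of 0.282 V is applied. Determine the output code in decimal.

code 37902

With 65536 levels over 3.6 V, one step is 54.93 µV.
(V_in − V_low)/LSB = (0.282 − (−1.8)) / 5.49316e-05 = 37901.653.
So the output code is 37902.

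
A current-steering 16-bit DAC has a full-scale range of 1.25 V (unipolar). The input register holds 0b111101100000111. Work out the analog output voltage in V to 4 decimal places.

LSB = 1.25 V / 2^16 = 19.07 µV.
Code 0b111101100000111 = 31495 decimal.
V_out = 0 + 31495 × 1.90735e-05 V = 0.600719 V.

0.6007 V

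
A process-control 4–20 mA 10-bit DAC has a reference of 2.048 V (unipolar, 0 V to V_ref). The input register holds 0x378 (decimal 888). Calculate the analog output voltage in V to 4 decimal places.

LSB = 2.048 V / 2^10 = 2.000 mV.
Code 0x378 = 888 decimal.
V_out = 0 + 888 × 0.002 V = 1.776 V.

1.7760 V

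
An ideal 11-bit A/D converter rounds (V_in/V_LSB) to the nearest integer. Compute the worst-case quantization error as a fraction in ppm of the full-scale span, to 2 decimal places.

244.14 ppm

Rounding → worst-case error = ½ LSB = V_FS/2^12, so 1e+06/4096 = 244.141 ppm of full scale.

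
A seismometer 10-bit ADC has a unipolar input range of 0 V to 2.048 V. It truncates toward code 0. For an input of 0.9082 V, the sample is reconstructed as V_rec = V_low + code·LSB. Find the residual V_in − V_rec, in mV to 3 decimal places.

One LSB is 2.048 V / 1024 = 2.000 mV.
(0.9082 − 0)/0.002 = 454.1000; ⌊·⌋ gives code 454.
Reconstructed: 0.908 V.
Error = 0.9082 − 0.908 = 0.0002 V = 0.200 mV.

0.200 mV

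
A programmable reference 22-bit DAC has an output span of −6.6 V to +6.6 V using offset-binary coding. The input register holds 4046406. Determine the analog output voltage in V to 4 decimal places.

LSB = 13.2 V / 2^22 = 3.15 µV.
V_out = (−6.6) + 4046406 × 3.14713e-06 V = 6.13455 V.

6.1345 V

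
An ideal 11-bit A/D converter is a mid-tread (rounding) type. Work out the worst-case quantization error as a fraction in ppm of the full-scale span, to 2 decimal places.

Rounding → worst-case error = ½ LSB = V_FS/2^12, so 1e+06/4096 = 244.141 ppm of full scale.

244.14 ppm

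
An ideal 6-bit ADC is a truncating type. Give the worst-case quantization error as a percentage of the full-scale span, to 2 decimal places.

Truncating → worst-case error = 1 LSB = V_FS/2^6, so 100/64 = 1.5625 % of full scale.

1.56 %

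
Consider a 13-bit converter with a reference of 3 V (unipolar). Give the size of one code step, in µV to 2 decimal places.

366.21 µV

Full-scale span = 3 V.
LSB = 3 / 2^13 = 3 / 8192 = 0.000366211 V = 366.21 µV.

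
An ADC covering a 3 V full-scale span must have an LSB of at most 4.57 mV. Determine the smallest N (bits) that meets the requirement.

Number of steps required ≥ 3 V / 4.57 mV = 656.46.
Need 2^N ≥ 656.46; 2^9 = 512, 2^10 = 1024.
Minimum N = 10.

10 bits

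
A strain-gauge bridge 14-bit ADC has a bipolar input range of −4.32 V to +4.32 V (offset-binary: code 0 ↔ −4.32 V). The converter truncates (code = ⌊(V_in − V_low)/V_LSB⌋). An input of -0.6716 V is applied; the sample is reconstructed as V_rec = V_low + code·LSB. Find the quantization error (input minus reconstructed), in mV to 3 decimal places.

LSB = 8.64/2^14 = 0.527 mV.
(-0.6716 − (−4.32))/0.000527344 = 6918.4474; ⌊·⌋ gives code 6918.
V_rec = (−4.32) + 6918·0.000527344 = -0.67183594 V.
Error = -0.6716 − (−0.67183594) = 0.000235938 V = 0.236 mV.

0.236 mV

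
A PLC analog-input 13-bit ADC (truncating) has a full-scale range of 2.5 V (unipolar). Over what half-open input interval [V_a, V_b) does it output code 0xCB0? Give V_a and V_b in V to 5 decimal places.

LSB = 2.5/2^13 = 305.18 µV.
Code 0xCB0 = 3248 decimal.
V_a = V_low + 3248·LSB = 0.991211 V; V_b = V_low + 3249·LSB = 0.991516 V.

[0.99121 V, 0.99152 V)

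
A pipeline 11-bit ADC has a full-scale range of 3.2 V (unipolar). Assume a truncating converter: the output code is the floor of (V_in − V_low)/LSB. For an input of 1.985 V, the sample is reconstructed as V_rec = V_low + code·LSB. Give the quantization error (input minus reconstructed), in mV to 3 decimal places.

0.625 mV

One LSB is 3.2 V / 2048 = 1.562 mV.
Scaled input = 1270.4000 LSBs, so code = 1270.
Code 1270 maps back to 0 + 1270×0.0015625 V = 1.984375 V.
V_in − V_rec = 0.000625 V = 0.625 mV.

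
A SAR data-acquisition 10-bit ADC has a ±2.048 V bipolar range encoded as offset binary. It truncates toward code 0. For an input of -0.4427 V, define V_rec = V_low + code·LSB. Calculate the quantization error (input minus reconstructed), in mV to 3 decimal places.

1.300 mV

One LSB is 4.096 V / 1024 = 4.000 mV.
(V_in − V_low)/LSB = (-0.4427 − (−2.048))/0.004 = 401.3250 → code 401 (floor).
Reconstructed: -0.444 V.
Difference: 0.0013 V → 1.300 mV.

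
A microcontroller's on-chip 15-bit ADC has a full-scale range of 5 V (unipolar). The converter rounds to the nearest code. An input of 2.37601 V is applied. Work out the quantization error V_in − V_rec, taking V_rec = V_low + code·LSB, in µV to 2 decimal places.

63.96 µV

LSB = 5/2^15 = 152.59 µV.
(2.37601 − 0)/0.000152588 = 15571.4191; round gives code 15571.
Code 15571 maps back to 0 + 15571×0.000152588 V = 2.375946 V.
Error = 2.37601 − 2.375946 = 6.39551e-05 V = 63.96 µV.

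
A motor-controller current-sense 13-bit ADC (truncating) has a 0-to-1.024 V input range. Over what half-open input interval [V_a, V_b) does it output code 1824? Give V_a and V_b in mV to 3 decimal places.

LSB = 1.024/2^13 = 125.00 µV.
V_a = V_low + 1824·LSB = 0.228 V; V_b = V_low + 1825·LSB = 0.228125 V.

[228.000 mV, 228.125 mV)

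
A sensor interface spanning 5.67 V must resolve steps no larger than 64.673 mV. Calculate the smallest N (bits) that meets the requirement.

Number of steps required ≥ 5.67 V / 64.673 mV = 87.67.
Need 2^N ≥ 87.67; 2^6 = 64, 2^7 = 128.
Minimum N = 7.

7 bits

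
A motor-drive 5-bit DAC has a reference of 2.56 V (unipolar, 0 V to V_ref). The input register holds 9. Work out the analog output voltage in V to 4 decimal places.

LSB = 2.56 V / 2^5 = 80.000 mV.
V_out = 0 + 9 × 0.08 V = 0.72 V.

0.7200 V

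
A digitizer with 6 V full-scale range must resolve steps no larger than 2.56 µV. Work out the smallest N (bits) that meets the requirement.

Number of steps required ≥ 6 V / 2.56 µV = 2343750.00.
Need 2^N ≥ 2343750.00; 2^21 = 2097152, 2^22 = 4194304.
Minimum N = 22.

22 bits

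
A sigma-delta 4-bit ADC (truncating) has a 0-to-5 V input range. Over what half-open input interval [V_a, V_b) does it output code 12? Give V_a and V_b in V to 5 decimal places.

[3.75000 V, 4.06250 V)

LSB = 5/2^4 = 312.500 mV.
V_a = V_low + 12·LSB = 3.75 V; V_b = V_low + 13·LSB = 4.0625 V.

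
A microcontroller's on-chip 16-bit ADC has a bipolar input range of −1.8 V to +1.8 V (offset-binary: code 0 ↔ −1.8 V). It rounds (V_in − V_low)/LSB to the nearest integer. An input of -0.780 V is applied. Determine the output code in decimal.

Full-scale span = 3.6 V; LSB = 3.6/2^16 = 54.93 µV.
Input sits at 18568.533 steps above V_low.
Round → code 18569.

code 18569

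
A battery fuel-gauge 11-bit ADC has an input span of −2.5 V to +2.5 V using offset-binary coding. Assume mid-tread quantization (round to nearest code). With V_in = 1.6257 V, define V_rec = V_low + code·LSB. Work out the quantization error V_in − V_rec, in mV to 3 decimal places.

One LSB is 5 V / 2048 = 2.441 mV.
(1.6257 − (−2.5))/0.00244141 = 1689.8867; round gives code 1690.
V_rec = (−2.5) + 1690·0.00244141 = 1.6259766 V.
V_in − V_rec = -0.000276563 V = -0.277 mV.

-0.277 mV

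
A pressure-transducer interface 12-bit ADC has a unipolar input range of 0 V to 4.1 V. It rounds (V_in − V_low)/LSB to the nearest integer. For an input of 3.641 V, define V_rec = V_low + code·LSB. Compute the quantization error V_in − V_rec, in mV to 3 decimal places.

0.448 mV

LSB = 4.1/2^12 = 1.001 mV.
(V_in − V_low)/LSB = (3.641 − 0)/0.00100098 = 3637.4478 → code 3637 (round).
Reconstructed: 3.6405518 V.
V_in − V_rec = 0.000448242 V = 0.448 mV.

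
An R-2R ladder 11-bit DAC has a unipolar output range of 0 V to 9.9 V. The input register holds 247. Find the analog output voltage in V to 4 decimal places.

1.1940 V

LSB = 9.9 V / 2^11 = 4.834 mV.
V_out = 0 + 247 × 0.00483398 V = 1.19399 V.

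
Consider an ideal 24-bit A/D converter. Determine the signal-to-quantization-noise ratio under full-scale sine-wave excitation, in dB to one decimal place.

146.2 dB

SNR ≈ 6.02·N + 1.76 dB = 6.02·24 + 1.76 = 146.24 dB.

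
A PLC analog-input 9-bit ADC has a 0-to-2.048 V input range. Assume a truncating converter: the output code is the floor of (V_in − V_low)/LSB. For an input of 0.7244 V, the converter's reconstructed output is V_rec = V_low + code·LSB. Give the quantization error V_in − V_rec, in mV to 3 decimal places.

0.400 mV

One LSB is 2.048 V / 512 = 4.000 mV.
Scaled input = 181.1000 LSBs, so code = 181.
Reconstructed: 0.724 V.
V_in − V_rec = 0.0004 V = 0.400 mV.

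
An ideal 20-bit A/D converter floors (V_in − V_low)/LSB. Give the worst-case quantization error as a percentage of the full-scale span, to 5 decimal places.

Truncating → worst-case error = 1 LSB = V_FS/2^20, so 100/1048576 = 9.53674e-05 % of full scale.

0.00010 %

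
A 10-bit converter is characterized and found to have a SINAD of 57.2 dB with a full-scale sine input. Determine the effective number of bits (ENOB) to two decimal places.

ENOB = (SINAD − 1.76) / 6.02 = (57.2 − 1.76)/6.02 = 9.209.

9.21 bits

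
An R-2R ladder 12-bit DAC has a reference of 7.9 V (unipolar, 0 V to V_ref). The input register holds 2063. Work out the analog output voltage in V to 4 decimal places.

3.9789 V

LSB = 7.9 V / 2^12 = 1.929 mV.
V_out = 0 + 2063 × 0.00192871 V = 3.97893 V.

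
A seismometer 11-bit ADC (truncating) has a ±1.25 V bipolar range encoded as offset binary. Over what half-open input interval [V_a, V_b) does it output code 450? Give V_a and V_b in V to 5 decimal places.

[-0.70068 V, -0.69946 V)

LSB = 2.5/2^11 = 1.221 mV.
V_a = V_low + 450·LSB = -0.700684 V; V_b = V_low + 451·LSB = -0.699463 V.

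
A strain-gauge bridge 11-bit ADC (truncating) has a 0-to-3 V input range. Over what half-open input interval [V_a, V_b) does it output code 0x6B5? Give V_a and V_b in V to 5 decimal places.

[2.51514 V, 2.51660 V)

LSB = 3/2^11 = 1.465 mV.
Code 0x6B5 = 1717 decimal.
V_a = V_low + 1717·LSB = 2.51514 V; V_b = V_low + 1718·LSB = 2.5166 V.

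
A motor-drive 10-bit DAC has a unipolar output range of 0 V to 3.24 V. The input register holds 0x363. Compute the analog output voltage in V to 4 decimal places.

LSB = 3.24 V / 2^10 = 3.164 mV.
Code 0x363 = 867 decimal.
V_out = 0 + 867 × 0.00316406 V = 2.74324 V.

2.7432 V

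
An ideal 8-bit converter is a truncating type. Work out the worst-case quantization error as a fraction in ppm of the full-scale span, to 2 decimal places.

3906.25 ppm

Truncating → worst-case error = 1 LSB = V_FS/2^8, so 1e+06/256 = 3906.25 ppm of full scale.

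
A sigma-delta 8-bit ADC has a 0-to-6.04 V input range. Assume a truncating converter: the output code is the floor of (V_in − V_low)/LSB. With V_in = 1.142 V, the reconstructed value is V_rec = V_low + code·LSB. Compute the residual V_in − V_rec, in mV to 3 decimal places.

LSB = 6.04/2^8 = 23.594 mV.
(1.142 − 0)/0.0235938 = 48.4026; ⌊·⌋ gives code 48.
Reconstructed: 1.1325 V.
Error = 1.142 − 1.1325 = 0.0095 V = 9.500 mV.

9.500 mV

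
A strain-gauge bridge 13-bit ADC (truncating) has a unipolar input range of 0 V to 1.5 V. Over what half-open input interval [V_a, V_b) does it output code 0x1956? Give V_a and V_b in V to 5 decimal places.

LSB = 1.5/2^13 = 183.11 µV.
Code 0x1956 = 6486 decimal.
V_a = V_low + 6486·LSB = 1.18762 V; V_b = V_low + 6487·LSB = 1.18781 V.

[1.18762 V, 1.18781 V)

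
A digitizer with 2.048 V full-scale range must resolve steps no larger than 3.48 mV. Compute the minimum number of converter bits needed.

Number of steps required ≥ 2.048 V / 3.48 mV = 588.51.
Need 2^N ≥ 588.51; 2^9 = 512, 2^10 = 1024.
Minimum N = 10.

10 bits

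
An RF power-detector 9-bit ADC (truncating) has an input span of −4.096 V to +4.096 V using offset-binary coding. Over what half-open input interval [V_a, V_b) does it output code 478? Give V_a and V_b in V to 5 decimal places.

[3.55200 V, 3.56800 V)

LSB = 8.192/2^9 = 16.000 mV.
V_a = V_low + 478·LSB = 3.552 V; V_b = V_low + 479·LSB = 3.568 V.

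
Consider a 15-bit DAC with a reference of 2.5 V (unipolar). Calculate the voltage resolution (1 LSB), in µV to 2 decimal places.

76.29 µV

Full-scale span = 2.5 V.
LSB = 2.5 / 2^15 = 2.5 / 32768 = 7.62939e-05 V = 76.29 µV.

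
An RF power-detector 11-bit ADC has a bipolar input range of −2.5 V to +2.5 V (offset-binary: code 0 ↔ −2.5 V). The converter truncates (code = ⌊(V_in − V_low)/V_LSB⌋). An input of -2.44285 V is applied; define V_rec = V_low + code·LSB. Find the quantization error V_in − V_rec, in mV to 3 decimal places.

0.998 mV

Step size: 5 V ÷ 2^11 = 2.441 mV.
(-2.44285 − (−2.5))/0.00244141 = 23.4086; ⌊·⌋ gives code 23.
Code 23 maps back to (−2.5) + 23×0.00244141 V = -2.4438477 V.
Difference: 0.000997656 V → 0.998 mV.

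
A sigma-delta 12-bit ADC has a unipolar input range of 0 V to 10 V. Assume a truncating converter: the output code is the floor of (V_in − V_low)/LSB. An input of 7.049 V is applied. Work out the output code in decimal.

code 2887

With 4096 levels over 10 V, one step is 2.441 mV.
(7.049 − 0) / 0.00244141 = 2887.270 LSBs.
So the output code is 2887.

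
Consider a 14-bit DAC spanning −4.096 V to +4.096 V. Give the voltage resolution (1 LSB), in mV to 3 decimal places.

0.500 mV

Full-scale span = 8.192 V.
LSB = 8.192 / 2^14 = 8.192 / 16384 = 0.0005 V = 0.500 mV.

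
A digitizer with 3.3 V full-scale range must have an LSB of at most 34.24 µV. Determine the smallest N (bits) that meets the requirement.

17 bits

Number of steps required ≥ 3.3 V / 34.24 µV = 96378.50.
Need 2^N ≥ 96378.50; 2^16 = 65536, 2^17 = 131072.
Minimum N = 17.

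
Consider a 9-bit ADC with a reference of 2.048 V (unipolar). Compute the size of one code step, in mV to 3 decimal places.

Full-scale span = 2.048 V.
LSB = 2.048 / 2^9 = 2.048 / 512 = 0.004 V = 4.000 mV.

4.000 mV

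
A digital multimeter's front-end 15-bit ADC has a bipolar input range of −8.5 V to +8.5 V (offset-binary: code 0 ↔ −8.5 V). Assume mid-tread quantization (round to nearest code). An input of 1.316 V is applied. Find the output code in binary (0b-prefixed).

code 0b100100111101001 (decimal 18921)

With 32768 levels over 17 V, one step is 0.519 mV.
(V_in − V_low)/LSB = (1.316 − (−8.5)) / 0.000518799 = 18920.629.
round(18920.629) = 18921.
In binary (0b-prefixed): 0b100100111101001.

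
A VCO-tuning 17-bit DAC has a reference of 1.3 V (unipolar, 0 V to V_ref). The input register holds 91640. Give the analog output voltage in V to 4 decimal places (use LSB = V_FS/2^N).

LSB = 1.3 V / 2^17 = 9.92 µV.
V_out = 0 + 91640 × 9.91821e-06 V = 0.908905 V.

0.9089 V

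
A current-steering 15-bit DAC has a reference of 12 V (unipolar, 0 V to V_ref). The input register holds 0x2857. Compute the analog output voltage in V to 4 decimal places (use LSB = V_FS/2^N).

3.7819 V

LSB = 12 V / 2^15 = 366.21 µV.
Code 0x2857 = 10327 decimal.
V_out = 0 + 10327 × 0.000366211 V = 3.78186 V.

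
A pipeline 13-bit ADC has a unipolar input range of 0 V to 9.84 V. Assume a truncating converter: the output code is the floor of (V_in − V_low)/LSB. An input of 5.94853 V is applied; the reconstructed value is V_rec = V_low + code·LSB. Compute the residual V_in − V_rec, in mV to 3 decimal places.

0.327 mV

Step size: 9.84 V ÷ 2^13 = 1.201 mV.
Scaled input = 4952.2721 LSBs, so code = 4952.
Reconstructed: 5.9482031 V.
V_in − V_rec = 0.000326875 V = 0.327 mV.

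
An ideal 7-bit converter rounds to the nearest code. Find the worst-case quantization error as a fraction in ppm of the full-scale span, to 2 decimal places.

Rounding → worst-case error = ½ LSB = V_FS/2^8, so 1e+06/256 = 3906.25 ppm of full scale.

3906.25 ppm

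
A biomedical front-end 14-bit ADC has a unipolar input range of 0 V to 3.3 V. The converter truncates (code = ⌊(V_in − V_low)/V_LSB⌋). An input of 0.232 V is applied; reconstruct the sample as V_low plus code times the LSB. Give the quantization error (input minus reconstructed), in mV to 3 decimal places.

Step size: 3.3 V ÷ 2^14 = 201.42 µV.
Scaled input = 1151.8448 LSBs, so code = 1151.
Reconstructed: 0.23182983 V.
V_in − V_rec = 0.000170166 V = 0.170 mV.

0.170 mV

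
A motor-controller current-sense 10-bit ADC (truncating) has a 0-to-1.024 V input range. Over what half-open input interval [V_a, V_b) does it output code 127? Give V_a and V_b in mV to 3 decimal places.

[127.000 mV, 128.000 mV)

LSB = 1.024/2^10 = 1.000 mV.
V_a = V_low + 127·LSB = 0.127 V; V_b = V_low + 128·LSB = 0.128 V.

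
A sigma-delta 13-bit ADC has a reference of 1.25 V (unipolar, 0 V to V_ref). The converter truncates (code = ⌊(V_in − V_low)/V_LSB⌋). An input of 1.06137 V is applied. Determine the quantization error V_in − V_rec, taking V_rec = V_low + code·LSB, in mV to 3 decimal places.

LSB = 1.25/2^13 = 152.59 µV.
Scaled input = 6955.7944 LSBs, so code = 6955.
V_rec = 0 + 6955·0.000152588 = 1.0612488 V.
V_in − V_rec = 0.000121221 V = 0.121 mV.

0.121 mV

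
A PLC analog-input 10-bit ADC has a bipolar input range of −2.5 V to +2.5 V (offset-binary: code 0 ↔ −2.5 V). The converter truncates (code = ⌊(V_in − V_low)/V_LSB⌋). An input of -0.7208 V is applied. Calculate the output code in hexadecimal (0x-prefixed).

LSB = 5 V / 1024 = 4.883 mV.
Input sits at 364.380 steps above V_low.
Floor → code 364.
In hexadecimal (0x-prefixed): 0x16C.

code 0x16C (decimal 364)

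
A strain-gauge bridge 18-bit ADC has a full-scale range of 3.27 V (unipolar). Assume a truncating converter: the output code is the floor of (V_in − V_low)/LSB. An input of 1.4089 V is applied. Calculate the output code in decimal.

LSB = 3.27 V / 262144 = 12.47 µV.
(1.4089 − 0) / 1.24741e-05 = 112946.386 LSBs.
⌊·⌋(112946.386) = 112946.

code 112946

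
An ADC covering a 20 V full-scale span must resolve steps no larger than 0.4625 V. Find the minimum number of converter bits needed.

Number of steps required ≥ 20 V / 0.4625 V = 43.24.
Need 2^N ≥ 43.24; 2^5 = 32, 2^6 = 64.
Minimum N = 6.

6 bits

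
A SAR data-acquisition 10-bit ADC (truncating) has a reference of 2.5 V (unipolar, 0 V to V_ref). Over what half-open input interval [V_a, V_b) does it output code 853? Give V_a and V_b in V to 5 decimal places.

[2.08252 V, 2.08496 V)

LSB = 2.5/2^10 = 2.441 mV.
V_a = V_low + 853·LSB = 2.08252 V; V_b = V_low + 854·LSB = 2.08496 V.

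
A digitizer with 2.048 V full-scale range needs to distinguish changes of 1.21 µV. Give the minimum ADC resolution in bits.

21 bits

Number of steps required ≥ 2.048 V / 1.21 µV = 1692561.98.
Need 2^N ≥ 1692561.98; 2^20 = 1048576, 2^21 = 2097152.
Minimum N = 21.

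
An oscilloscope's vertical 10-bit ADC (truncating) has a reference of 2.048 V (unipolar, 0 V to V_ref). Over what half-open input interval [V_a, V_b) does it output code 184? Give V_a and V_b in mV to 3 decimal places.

[368.000 mV, 370.000 mV)

LSB = 2.048/2^10 = 2.000 mV.
V_a = V_low + 184·LSB = 0.368 V; V_b = V_low + 185·LSB = 0.37 V.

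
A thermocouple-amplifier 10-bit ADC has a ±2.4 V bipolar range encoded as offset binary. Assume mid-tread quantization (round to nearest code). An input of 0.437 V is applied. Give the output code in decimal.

code 605

LSB = 4.8 V / 1024 = 4.688 mV.
Input sits at 605.227 steps above V_low.
So the output code is 605.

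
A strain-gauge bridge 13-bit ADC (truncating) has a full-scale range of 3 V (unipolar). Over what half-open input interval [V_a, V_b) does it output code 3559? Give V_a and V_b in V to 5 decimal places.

[1.30334 V, 1.30371 V)

LSB = 3/2^13 = 366.21 µV.
V_a = V_low + 3559·LSB = 1.30334 V; V_b = V_low + 3560·LSB = 1.30371 V.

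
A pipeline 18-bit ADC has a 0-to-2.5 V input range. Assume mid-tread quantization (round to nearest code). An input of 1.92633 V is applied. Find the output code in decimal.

code 201990

Full-scale span = 2.5 V; LSB = 2.5/2^18 = 9.54 µV.
(1.92633 − 0) / 9.53674e-06 = 201990.341 LSBs.
So the output code is 201990.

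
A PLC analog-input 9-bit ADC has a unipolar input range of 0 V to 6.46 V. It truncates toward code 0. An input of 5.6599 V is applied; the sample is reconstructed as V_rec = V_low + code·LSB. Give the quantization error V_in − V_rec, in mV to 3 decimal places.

7.400 mV

Step size: 6.46 V ÷ 2^9 = 12.617 mV.
(V_in − V_low)/LSB = (5.6599 − 0)/0.0126172 = 448.5865 → code 448 (floor).
V_rec = 0 + 448·0.0126172 = 5.6525 V.
Difference: 0.0074 V → 7.400 mV.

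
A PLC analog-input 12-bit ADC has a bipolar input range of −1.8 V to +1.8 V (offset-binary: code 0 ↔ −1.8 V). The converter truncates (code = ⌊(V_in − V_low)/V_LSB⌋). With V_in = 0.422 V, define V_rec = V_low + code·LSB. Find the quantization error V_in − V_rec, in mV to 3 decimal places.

0.125 mV

One LSB is 3.6 V / 4096 = 0.879 mV.
(V_in − V_low)/LSB = (0.422 − (−1.8))/0.000878906 = 2528.1422 → code 2528 (floor).
V_rec = (−1.8) + 2528·0.000878906 = 0.421875 V.
Error = 0.422 − 0.421875 = 0.000125 V = 0.125 mV.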